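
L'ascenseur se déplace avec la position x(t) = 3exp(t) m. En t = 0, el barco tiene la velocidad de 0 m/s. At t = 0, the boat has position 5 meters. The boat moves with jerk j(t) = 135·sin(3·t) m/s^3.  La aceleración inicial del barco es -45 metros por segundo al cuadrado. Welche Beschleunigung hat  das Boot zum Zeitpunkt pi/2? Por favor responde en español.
Partiendo de la sacudida j(t) = 135·sin(3·t), tomamos 1 integral. Integrando la sacudida y usando la condición inicial a(0) = -45, obtenemos a(t) = -45·cos(3·t). Usando a(t) = -45·cos(3·t) y sustituyendo t = pi/2, encontramos a = 0.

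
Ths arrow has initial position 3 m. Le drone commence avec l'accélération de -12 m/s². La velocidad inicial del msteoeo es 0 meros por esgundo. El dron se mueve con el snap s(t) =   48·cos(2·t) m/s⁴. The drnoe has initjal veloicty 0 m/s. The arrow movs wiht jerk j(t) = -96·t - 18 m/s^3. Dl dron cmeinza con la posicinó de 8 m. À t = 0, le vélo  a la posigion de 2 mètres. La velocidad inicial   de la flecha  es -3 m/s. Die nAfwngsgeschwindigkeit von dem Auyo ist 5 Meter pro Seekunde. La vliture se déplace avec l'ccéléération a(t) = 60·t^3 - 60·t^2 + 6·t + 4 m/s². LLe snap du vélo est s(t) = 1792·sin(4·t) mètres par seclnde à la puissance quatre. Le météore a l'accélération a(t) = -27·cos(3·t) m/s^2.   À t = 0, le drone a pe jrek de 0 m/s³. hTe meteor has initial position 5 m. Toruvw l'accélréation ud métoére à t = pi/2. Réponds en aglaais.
We have acceleration a(t) = -27·cos(3·t). Substituting t = pi/2: a(pi/2) = 0.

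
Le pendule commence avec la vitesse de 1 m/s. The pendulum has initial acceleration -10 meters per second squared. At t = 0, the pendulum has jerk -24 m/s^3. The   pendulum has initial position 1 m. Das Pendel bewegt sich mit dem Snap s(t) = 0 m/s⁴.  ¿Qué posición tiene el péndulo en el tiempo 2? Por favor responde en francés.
Pour résoudre ceci, nous devons prendre 4 primitives de notre équation du snap s(t) = 0. La primitive du snap, avec j(0) = -24, donne le jerk: j(t) = -24. En intégrant le jerk et en utilisant la condition initiale a(0) = -10, nous obtenons a(t) = -24·t - 10. En prenant ∫a(t)dt et en appliquant v(0) = 1, nous trouvons v(t) = -12·t^2 - 10·t + 1. En prenant ∫v(t)dt et en appliquant x(0) = 1, nous trouvons x(t) = -4·t^3 - 5·t^2 + t + 1. De l'équation de la position x(t) = -4·t^3 - 5·t^2 + t + 1, nous substituons t = 2 pour obtenir x = -49.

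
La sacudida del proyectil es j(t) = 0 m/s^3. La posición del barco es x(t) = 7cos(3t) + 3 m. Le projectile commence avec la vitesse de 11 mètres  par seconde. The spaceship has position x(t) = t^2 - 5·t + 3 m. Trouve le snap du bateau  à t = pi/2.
En partant de la position x(t) = 7·cos(3·t) + 3, nous prenons 4 dérivées. La dérivée de la position donne la vitesse: v(t) = -21·sin(3·t). En prenant d/dt de v(t), nous trouvons a(t) = -63·cos(3·t). En prenant d/dt de a(t), nous trouvons j(t) = 189·sin(3·t). La dérivée du jerk donne le snap: s(t) = 567·cos(3·t). Nous avons le snap s(t) = 567·cos(3·t). En substituant t = pi/2: s(pi/2) = 0.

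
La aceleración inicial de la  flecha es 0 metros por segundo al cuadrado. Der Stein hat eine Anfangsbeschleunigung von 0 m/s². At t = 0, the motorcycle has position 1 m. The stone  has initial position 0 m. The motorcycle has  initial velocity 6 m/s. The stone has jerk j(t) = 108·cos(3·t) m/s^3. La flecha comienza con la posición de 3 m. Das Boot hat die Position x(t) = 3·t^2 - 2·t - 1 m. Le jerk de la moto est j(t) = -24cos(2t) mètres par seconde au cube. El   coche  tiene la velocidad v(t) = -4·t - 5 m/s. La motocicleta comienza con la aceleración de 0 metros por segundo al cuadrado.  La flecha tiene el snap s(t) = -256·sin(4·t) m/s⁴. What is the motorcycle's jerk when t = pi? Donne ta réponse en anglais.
We have jerk j(t) = -24·cos(2·t). Substituting t = pi: j(pi) = -24.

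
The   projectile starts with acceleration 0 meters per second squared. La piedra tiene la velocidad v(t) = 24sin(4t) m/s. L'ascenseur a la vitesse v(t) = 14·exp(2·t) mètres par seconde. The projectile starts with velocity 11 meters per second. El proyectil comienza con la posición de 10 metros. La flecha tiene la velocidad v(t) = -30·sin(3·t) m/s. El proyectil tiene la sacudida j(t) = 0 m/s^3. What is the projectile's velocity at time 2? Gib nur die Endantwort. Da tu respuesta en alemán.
Die Geschwindigkeit bei t = 2 ist v = 11.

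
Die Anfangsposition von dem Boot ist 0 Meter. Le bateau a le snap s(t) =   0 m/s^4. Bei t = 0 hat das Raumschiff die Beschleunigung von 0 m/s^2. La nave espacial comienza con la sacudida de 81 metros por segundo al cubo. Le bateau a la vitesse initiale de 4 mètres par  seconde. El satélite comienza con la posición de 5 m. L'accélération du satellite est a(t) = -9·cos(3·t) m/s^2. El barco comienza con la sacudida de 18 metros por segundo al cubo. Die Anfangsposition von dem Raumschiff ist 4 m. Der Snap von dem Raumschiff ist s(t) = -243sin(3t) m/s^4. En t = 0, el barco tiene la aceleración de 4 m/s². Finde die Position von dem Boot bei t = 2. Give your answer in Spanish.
Necesitamos integrar nuestra ecuación del snap s(t) = 0 4 veces. La integral del snap, con j(0) = 18, da la sacudida: j(t) = 18. La antiderivada de la sacudida es la aceleración. Usando a(0) = 4, obtenemos a(t) = 18·t + 4. Tomando ∫a(t)dt y aplicando v(0) = 4, encontramos v(t) = 9·t^2 + 4·t + 4. La integral de la velocidad es la posición. Usando x(0) = 0, obtenemos x(t) = 3·t^3 + 2·t^2 + 4·t. Tenemos la posición x(t) = 3·t^3 + 2·t^2 + 4·t. Sustituyendo t = 2: x(2) = 40.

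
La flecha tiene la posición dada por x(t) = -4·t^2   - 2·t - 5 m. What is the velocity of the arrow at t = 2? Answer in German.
Wir müssen unsere Gleichung für die Position x(t) = -4·t^2 - 2·t - 5 1-mal ableiten. Mit d/dt von x(t) finden wir v(t) = -8·t - 2. Mit v(t) = -8·t - 2 und Einsetzen von t = 2, finden wir v = -18.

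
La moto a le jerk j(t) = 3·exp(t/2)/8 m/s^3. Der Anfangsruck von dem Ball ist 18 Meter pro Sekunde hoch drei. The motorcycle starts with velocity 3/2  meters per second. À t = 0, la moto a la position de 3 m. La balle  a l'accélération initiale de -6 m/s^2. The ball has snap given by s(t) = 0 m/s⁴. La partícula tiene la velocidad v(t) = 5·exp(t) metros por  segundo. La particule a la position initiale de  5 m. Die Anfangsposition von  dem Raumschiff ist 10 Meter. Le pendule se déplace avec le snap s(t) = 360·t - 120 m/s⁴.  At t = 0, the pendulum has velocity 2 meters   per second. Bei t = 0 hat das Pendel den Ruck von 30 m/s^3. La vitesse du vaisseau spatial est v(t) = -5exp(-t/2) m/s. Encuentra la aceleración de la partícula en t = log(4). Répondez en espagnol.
Partiendo de la velocidad v(t) = 5·exp(t), tomamos 1 derivada. La derivada de la velocidad da la aceleración: a(t) = 5·exp(t). De la ecuación de la aceleración a(t) = 5·exp(t), sustituimos t = log(4) para obtener a = 20.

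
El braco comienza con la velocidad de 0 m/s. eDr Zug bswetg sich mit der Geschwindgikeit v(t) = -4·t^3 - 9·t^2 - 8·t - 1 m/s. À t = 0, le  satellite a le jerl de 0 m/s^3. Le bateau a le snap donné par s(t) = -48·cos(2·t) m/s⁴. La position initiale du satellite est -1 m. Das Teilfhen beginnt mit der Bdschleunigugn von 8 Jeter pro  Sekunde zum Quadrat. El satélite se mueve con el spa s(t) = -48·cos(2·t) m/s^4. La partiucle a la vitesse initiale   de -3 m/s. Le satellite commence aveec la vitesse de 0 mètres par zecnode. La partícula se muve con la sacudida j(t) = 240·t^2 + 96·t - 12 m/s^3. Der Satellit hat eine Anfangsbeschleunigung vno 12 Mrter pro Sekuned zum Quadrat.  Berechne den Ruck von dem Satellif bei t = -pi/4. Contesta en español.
Debemos encontrar la integral de nuestra ecuación del snap s(t) = -48·cos(2·t) 1 vez. La integral del snap, con j(0) = 0, da la sacudida: j(t) = -24·sin(2·t). De la ecuación de la sacudida j(t) = -24·sin(2·t), sustituimos t = -pi/4 para obtener j = 24.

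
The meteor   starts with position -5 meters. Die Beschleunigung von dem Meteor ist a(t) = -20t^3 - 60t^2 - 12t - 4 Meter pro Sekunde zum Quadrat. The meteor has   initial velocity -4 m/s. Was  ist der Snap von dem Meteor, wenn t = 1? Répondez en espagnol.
Partiendo de la aceleración a(t) = -20·t^3 - 60·t^2 - 12·t - 4, tomamos 2 derivadas. Tomando d/dt de a(t), encontramos j(t) = -60·t^2 - 120·t - 12. La derivada de la sacudida da el snap: s(t) = -120·t - 120. De la ecuación del snap s(t) = -120·t - 120, sustituimos t = 1 para obtener s = -240.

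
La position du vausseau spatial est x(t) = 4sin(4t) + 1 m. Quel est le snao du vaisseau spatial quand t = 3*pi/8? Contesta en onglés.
Starting from position x(t) = 4·sin(4·t) + 1, we take 4 derivatives. The derivative of position gives velocity: v(t) = 16·cos(4·t). The derivative of velocity gives acceleration: a(t) = -64·sin(4·t). Taking d/dt of a(t), we find j(t) = -256·cos(4·t). The derivative of jerk gives snap: s(t) = 1024·sin(4·t). We have snap s(t) = 1024·sin(4·t). Substituting t = 3*pi/8: s(3*pi/8) = -1024.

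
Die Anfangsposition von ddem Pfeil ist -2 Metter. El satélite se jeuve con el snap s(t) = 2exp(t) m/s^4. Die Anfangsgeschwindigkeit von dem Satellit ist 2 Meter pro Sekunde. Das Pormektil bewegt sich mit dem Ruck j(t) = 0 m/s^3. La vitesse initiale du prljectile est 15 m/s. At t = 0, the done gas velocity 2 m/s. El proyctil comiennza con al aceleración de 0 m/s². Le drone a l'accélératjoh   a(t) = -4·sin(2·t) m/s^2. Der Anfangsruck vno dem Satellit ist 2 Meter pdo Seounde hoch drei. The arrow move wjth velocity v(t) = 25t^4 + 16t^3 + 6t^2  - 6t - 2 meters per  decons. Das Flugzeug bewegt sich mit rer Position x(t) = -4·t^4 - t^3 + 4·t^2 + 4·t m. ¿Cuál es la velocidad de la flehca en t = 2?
Usando v(t) = 25·t^4 + 16·t^3 + 6·t^2 - 6·t - 2 y sustituyendo t = 2, encontramos v = 538.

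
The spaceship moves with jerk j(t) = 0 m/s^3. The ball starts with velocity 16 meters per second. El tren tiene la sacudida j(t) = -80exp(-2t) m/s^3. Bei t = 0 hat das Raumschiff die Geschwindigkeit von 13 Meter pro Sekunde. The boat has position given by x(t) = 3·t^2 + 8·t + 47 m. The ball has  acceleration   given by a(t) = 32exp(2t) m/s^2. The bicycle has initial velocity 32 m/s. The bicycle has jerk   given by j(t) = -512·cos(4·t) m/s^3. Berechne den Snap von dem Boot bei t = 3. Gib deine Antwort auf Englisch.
To solve this, we need to take 4 derivatives of our position equation x(t) = 3·t^2 + 8·t + 47. The derivative of position gives velocity: v(t) = 6·t + 8. Taking d/dt of v(t), we find a(t) = 6. Differentiating acceleration, we get jerk: j(t) = 0. The derivative of jerk gives snap: s(t) = 0. We have snap s(t) = 0. Substituting t = 3: s(3) = 0.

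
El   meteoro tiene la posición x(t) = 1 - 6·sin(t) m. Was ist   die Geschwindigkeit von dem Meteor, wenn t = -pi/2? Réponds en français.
Nous devons dériver notre équation de la position x(t) = 1 - 6·sin(t) 1 fois. En dérivant la position, nous obtenons la vitesse: v(t) = -6·cos(t). Nous avons la vitesse v(t) = -6·cos(t). En substituant t = -pi/2: v(-pi/2) = 0.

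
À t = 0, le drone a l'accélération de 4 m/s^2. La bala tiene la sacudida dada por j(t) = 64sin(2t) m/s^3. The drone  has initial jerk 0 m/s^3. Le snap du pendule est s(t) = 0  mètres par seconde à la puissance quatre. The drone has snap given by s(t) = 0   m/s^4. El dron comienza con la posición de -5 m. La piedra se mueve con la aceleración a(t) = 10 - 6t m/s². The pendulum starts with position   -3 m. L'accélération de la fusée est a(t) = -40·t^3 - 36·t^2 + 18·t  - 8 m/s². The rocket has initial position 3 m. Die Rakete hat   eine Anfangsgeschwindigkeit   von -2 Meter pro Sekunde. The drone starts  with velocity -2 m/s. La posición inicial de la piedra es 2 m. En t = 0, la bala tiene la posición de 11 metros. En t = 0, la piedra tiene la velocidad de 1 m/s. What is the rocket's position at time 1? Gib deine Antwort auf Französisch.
Nous devons intégrer notre équation de l'accélération a(t) = -40·t^3 - 36·t^2 + 18·t - 8 2 fois. La primitive de l'accélération est la vitesse. En utilisant v(0) = -2, nous obtenons v(t) = -10·t^4 - 12·t^3 + 9·t^2 - 8·t - 2. L'intégrale de la vitesse est la position. En utilisant x(0) = 3, nous obtenons x(t) = -2·t^5 - 3·t^4 + 3·t^3 - 4·t^2 - 2·t + 3. De l'équation de la position x(t) = -2·t^5 - 3·t^4 + 3·t^3 - 4·t^2 - 2·t + 3, nous substituons t = 1 pour obtenir x = -5.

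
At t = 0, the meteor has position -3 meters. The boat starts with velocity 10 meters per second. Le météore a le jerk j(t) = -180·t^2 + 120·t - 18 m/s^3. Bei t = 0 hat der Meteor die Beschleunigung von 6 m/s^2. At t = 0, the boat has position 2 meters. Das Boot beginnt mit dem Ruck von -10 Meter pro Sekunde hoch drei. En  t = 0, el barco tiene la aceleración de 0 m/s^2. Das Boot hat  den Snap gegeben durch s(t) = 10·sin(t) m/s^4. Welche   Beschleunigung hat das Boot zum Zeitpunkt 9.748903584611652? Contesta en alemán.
Wir müssen unsere Gleichung für den Snap s(t) = 10·sin(t) 2-mal integrieren. Mit ∫s(t)dt und Anwendung von j(0) = -10, finden wir j(t) = -10·cos(t). Mit ∫j(t)dt und Anwendung von a(0) = 0, finden wir a(t) = -10·sin(t). Aus der Gleichung für die Beschleunigung a(t) = -10·sin(t), setzen wir t = 9.748903584611652 ein und erhalten a = 3.18480060700402.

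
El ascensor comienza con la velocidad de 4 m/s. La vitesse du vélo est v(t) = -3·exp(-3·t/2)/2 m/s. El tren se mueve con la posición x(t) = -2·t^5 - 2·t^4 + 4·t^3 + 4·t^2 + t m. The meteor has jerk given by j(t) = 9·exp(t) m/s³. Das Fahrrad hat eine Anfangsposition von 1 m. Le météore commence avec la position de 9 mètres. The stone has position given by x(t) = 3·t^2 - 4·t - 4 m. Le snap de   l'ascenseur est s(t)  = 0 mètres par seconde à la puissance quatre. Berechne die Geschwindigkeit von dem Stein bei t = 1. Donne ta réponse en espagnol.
Debemos derivar nuestra ecuación de la posición x(t) = 3·t^2 - 4·t - 4 1 vez. Tomando d/dt de x(t), encontramos v(t) = 6·t - 4. De la ecuación de la velocidad v(t) = 6·t - 4, sustituimos t = 1 para obtener v = 2.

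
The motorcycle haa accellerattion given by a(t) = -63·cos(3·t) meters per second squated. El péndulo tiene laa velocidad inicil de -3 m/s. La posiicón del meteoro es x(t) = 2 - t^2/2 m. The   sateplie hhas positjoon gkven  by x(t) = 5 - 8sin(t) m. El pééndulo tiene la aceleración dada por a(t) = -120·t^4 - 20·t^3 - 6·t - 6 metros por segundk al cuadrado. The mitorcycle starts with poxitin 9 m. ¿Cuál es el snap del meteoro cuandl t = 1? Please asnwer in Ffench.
Pour résoudre ceci, nous devons prendre 4 dérivées de notre équation de la position x(t) = 2 - t^2/2. En prenant d/dt de x(t), nous trouvons v(t) = -t. La dérivée de la vitesse donne l'accélération: a(t) = -1. En dérivant l'accélération, nous obtenons le jerk: j(t) = 0. La dérivée du jerk donne le snap: s(t) = 0. De l'équation du snap s(t) = 0, nous substituons t = 1 pour obtenir s = 0.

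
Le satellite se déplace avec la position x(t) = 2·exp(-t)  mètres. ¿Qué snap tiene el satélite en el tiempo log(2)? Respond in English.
Starting from position x(t) = 2·exp(-t), we take 4 derivatives. Taking d/dt of x(t), we find v(t) = -2·exp(-t). The derivative of velocity gives acceleration: a(t) = 2·exp(-t). The derivative of acceleration gives jerk: j(t) = -2·exp(-t). The derivative of jerk gives snap: s(t) = 2·exp(-t). We have snap s(t) = 2·exp(-t). Substituting t = log(2): s(log(2)) = 1.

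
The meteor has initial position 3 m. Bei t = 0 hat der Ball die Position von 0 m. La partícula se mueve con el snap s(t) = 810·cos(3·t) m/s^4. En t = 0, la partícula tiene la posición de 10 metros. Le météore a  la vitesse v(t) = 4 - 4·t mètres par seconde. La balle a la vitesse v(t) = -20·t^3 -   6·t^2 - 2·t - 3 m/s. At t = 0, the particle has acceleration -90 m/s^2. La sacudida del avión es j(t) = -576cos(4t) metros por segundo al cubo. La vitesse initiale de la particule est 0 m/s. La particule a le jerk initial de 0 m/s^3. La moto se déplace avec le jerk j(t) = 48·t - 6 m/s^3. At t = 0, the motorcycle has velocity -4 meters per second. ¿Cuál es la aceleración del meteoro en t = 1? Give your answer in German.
Um dies zu lösen, müssen wir 1 Ableitung unserer Gleichung für die Geschwindigkeit v(t) = 4 - 4·t nehmen. Mit d/dt von v(t) finden wir a(t) = -4. Aus der Gleichung für die Beschleunigung a(t) = -4, setzen wir t = 1 ein und erhalten a = -4.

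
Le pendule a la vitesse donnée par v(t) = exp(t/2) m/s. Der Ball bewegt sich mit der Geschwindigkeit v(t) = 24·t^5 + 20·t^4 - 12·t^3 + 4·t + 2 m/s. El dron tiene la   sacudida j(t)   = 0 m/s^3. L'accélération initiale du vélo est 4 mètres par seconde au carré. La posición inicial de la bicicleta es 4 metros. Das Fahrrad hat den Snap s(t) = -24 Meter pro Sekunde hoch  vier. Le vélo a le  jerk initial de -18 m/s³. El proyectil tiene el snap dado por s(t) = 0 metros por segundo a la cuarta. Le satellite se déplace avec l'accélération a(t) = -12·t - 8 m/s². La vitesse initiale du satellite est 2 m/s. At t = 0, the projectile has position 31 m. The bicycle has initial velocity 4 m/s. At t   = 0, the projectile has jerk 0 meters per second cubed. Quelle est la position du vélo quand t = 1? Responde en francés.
Nous devons intégrer notre équation du snap s(t) = -24 4 fois. En prenant ∫s(t)dt et en appliquant j(0) = -18, nous trouvons j(t) = -24·t - 18. En prenant ∫j(t)dt et en appliquant a(0) = 4, nous trouvons a(t) = -12·t^2 - 18·t + 4. En intégrant l'accélération et en utilisant la condition initiale v(0) = 4, nous obtenons v(t) = -4·t^3 - 9·t^2 + 4·t + 4. La primitive de la vitesse est la position. En utilisant x(0) = 4, nous obtenons x(t) = -t^4 - 3·t^3 + 2·t^2 + 4·t + 4. De l'équation de la position x(t) = -t^4 - 3·t^3 + 2·t^2 + 4·t + 4, nous substituons t = 1 pour obtenir x = 6.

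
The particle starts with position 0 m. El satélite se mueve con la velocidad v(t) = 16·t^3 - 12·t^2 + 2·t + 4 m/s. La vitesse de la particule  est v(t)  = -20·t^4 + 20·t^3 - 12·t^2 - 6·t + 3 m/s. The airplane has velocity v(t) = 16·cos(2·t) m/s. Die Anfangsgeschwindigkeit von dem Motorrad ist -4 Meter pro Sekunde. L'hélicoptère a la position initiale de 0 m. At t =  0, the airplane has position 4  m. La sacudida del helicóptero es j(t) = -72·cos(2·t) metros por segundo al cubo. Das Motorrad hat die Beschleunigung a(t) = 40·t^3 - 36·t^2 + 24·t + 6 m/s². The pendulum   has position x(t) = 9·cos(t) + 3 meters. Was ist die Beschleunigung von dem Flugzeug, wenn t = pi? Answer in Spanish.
Para resolver esto, necesitamos tomar 1 derivada de nuestra ecuación de la velocidad v(t) = 16·cos(2·t). La derivada de la velocidad da la aceleración: a(t) = -32·sin(2·t). Tenemos la aceleración a(t) = -32·sin(2·t). Sustituyendo t = pi: a(pi) = 0.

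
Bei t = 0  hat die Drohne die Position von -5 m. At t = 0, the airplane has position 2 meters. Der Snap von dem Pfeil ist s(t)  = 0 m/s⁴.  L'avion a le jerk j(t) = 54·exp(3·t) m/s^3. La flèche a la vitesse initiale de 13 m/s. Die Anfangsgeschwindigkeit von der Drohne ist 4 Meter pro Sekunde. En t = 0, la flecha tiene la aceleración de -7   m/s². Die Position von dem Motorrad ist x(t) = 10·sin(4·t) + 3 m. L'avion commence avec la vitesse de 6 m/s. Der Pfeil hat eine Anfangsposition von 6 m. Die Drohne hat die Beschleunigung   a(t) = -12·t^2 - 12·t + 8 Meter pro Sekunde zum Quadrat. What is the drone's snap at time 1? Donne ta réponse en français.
En partant de l'accélération a(t) = -12·t^2 - 12·t + 8, nous prenons 2 dérivées. La dérivée de l'accélération donne le jerk: j(t) = -24·t - 12. En prenant d/dt de j(t), nous trouvons s(t) = -24. De l'équation du snap s(t) = -24, nous substituons t = 1 pour obtenir s = -24.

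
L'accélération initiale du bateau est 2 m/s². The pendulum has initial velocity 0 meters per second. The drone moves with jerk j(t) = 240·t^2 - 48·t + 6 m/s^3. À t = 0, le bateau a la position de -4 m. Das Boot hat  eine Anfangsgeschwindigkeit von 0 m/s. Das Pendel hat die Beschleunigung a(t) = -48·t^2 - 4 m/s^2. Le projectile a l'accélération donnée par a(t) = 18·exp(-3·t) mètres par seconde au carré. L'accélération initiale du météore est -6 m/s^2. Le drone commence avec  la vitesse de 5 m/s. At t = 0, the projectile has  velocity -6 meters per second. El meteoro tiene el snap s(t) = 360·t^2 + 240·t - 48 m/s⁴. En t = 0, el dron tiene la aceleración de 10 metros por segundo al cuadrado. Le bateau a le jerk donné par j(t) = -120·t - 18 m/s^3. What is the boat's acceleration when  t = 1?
We must find the antiderivative of our jerk equation j(t) = -120·t - 18 1 time. The integral of jerk, with a(0) = 2, gives acceleration: a(t) = -60·t^2 - 18·t + 2. We have acceleration a(t) = -60·t^2 - 18·t + 2. Substituting t = 1: a(1) = -76.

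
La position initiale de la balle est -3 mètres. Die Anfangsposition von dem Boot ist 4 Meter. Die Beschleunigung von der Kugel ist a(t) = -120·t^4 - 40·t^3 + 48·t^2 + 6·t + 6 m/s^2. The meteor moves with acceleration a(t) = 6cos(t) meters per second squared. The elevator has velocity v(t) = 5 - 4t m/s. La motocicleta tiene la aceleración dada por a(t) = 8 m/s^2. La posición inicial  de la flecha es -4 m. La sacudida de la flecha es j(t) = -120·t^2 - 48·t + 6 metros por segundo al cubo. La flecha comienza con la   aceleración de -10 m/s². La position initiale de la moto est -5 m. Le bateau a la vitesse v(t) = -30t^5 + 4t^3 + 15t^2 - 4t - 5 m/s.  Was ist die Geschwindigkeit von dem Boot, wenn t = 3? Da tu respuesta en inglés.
We have velocity v(t) = -30·t^5 + 4·t^3 + 15·t^2 - 4·t - 5. Substituting t = 3: v(3) = -7064.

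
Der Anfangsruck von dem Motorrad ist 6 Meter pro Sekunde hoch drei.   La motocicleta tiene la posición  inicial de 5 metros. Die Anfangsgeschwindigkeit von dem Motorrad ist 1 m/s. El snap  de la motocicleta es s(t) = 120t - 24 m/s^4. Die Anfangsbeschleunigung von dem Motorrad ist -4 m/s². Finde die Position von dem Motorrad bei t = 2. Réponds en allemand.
Ausgehend von dem Snap s(t) = 120·t - 24, nehmen wir 4 Integrale. Die Stammfunktion von dem Snap ist der Ruck. Mit j(0) = 6 erhalten wir j(t) = 60·t^2 - 24·t + 6. Das Integral von dem Ruck, mit a(0) = -4, ergibt die Beschleunigung: a(t) = 20·t^3 - 12·t^2 + 6·t - 4. Durch Integration von der Beschleunigung und Verwendung der Anfangsbedingung v(0) = 1, erhalten wir v(t) = 5·t^4 - 4·t^3 + 3·t^2 - 4·t + 1. Das Integral von der Geschwindigkeit, mit x(0) = 5, ergibt die Position: x(t) = t^5 - t^4 + t^3 - 2·t^2 + t + 5. Mit x(t) = t^5 - t^4 + t^3 - 2·t^2 + t + 5 und Einsetzen von t = 2, finden wir x = 23.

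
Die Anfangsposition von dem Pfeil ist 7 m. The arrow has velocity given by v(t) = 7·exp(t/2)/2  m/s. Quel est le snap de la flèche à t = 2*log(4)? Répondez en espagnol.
Para resolver esto, necesitamos tomar 3 derivadas de nuestra ecuación de la velocidad v(t) = 7·exp(t/2)/2. La derivada de la velocidad da la aceleración: a(t) = 7·exp(t/2)/4. La derivada de la aceleración da la sacudida: j(t) = 7·exp(t/2)/8. Derivando la sacudida, obtenemos el snap: s(t) = 7·exp(t/2)/16. De la ecuación del snap s(t) = 7·exp(t/2)/16, sustituimos t = 2*log(4) para obtener s = 7/4.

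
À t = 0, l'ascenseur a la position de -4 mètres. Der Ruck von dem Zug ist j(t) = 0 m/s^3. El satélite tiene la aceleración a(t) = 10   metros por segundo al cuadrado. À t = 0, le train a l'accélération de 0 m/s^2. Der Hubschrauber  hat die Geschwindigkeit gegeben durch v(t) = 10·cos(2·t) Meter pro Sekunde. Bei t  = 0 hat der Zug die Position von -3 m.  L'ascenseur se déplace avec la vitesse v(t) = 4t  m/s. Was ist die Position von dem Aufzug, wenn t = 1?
Ausgehend von der Geschwindigkeit v(t) = 4·t, nehmen wir 1 Integral. Mit ∫v(t)dt und Anwendung von x(0) = -4, finden wir x(t) = 2·t^2 - 4. Aus der Gleichung für die Position x(t) = 2·t^2 - 4, setzen wir t = 1 ein und erhalten x = -2.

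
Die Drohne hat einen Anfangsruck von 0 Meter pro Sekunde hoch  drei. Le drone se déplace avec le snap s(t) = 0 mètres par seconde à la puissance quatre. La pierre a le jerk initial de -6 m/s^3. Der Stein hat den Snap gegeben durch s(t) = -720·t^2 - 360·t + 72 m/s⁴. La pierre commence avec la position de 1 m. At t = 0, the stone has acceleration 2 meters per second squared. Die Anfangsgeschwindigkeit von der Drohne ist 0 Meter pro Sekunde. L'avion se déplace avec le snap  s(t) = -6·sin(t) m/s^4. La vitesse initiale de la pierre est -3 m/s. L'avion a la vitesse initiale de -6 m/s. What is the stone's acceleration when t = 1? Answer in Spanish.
Debemos encontrar la integral de nuestra ecuación del snap s(t) = -720·t^2 - 360·t + 72 2 veces. Integrando el snap y usando la condición inicial j(0) = -6, obtenemos j(t) = -240·t^3 - 180·t^2 + 72·t - 6. La integral de la sacudida es la aceleración. Usando a(0) = 2, obtenemos a(t) = -60·t^4 - 60·t^3 + 36·t^2 - 6·t + 2. Usando a(t) = -60·t^4 - 60·t^3 + 36·t^2 - 6·t + 2 y sustituyendo t = 1, encontramos a = -88.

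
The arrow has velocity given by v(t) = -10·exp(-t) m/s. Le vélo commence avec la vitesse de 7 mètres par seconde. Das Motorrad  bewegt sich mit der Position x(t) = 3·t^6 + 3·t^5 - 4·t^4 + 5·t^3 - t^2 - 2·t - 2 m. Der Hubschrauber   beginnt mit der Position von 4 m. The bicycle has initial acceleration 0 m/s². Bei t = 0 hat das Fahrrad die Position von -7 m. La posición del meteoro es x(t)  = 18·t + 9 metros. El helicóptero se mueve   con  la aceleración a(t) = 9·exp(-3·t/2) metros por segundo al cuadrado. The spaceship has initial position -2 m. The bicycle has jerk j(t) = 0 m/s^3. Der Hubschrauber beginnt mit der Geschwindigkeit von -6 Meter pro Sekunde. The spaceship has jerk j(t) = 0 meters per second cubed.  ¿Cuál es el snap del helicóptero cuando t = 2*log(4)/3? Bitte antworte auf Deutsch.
Ausgehend von der Beschleunigung a(t) = 9·exp(-3·t/2), nehmen wir 2 Ableitungen. Die Ableitung von der Beschleunigung ergibt den Ruck: j(t) = -27·exp(-3·t/2)/2. Durch Ableiten von dem Ruck erhalten wir den Snap: s(t) = 81·exp(-3·t/2)/4. Wir haben den Snap s(t) = 81·exp(-3·t/2)/4. Durch Einsetzen von t = 2*log(4)/3: s(2*log(4)/3) = 81/16.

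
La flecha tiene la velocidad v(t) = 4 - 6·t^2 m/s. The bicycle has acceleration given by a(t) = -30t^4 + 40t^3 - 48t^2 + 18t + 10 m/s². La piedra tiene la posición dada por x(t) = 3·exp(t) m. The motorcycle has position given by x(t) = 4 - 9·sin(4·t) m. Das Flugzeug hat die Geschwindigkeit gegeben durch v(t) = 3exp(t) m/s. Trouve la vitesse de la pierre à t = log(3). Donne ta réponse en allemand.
Wir müssen unsere Gleichung für die Position x(t) = 3·exp(t) 1-mal ableiten. Durch Ableiten von der Position erhalten wir die Geschwindigkeit: v(t) = 3·exp(t). Aus der Gleichung für die Geschwindigkeit v(t) = 3·exp(t), setzen wir t = log(3) ein und erhalten v = 9.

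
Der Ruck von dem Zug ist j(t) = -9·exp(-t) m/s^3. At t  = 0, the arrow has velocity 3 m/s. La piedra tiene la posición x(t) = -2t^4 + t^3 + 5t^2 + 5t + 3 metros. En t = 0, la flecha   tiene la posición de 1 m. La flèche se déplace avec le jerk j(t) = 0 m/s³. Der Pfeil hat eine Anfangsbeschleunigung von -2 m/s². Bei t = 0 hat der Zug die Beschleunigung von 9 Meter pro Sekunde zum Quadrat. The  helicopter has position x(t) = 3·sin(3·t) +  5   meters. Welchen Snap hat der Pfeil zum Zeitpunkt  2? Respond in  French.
Nous devons dériver notre équation du jerk j(t) = 0 1 fois. La dérivée du jerk donne le snap: s(t) = 0. De l'équation du snap s(t) = 0, nous substituons t = 2 pour obtenir s = 0.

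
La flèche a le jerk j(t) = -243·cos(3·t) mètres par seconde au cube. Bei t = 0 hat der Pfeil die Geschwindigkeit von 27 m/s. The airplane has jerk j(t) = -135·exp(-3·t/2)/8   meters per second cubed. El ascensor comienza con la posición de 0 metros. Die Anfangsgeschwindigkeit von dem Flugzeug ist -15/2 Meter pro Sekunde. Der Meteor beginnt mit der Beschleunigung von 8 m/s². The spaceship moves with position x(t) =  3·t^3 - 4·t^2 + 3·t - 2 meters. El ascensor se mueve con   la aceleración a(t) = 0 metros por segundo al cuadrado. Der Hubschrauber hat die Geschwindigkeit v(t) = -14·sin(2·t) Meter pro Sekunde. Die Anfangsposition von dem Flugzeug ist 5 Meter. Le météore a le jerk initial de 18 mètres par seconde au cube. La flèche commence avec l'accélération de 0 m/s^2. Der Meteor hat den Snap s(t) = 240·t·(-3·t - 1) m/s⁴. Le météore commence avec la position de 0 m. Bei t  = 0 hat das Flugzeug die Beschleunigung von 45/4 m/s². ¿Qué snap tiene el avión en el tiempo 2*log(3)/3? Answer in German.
Wir müssen unsere Gleichung für den Ruck j(t) = -135·exp(-3·t/2)/8 1-mal ableiten. Durch Ableiten von dem Ruck erhalten wir den Snap: s(t) = 405·exp(-3·t/2)/16. Wir haben den Snap s(t) = 405·exp(-3·t/2)/16. Durch Einsetzen von t = 2*log(3)/3: s(2*log(3)/3) = 135/16.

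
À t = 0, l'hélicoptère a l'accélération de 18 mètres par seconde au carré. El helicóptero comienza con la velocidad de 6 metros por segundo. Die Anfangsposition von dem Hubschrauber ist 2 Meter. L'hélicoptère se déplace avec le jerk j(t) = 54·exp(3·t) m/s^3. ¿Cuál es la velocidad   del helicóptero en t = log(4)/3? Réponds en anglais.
To find the answer, we compute 2 integrals of j(t) = 54·exp(3·t). The integral of jerk is acceleration. Using a(0) = 18, we get a(t) = 18·exp(3·t). Finding the integral of a(t) and using v(0) = 6: v(t) = 6·exp(3·t). We have velocity v(t) = 6·exp(3·t). Substituting t = log(4)/3: v(log(4)/3) = 24.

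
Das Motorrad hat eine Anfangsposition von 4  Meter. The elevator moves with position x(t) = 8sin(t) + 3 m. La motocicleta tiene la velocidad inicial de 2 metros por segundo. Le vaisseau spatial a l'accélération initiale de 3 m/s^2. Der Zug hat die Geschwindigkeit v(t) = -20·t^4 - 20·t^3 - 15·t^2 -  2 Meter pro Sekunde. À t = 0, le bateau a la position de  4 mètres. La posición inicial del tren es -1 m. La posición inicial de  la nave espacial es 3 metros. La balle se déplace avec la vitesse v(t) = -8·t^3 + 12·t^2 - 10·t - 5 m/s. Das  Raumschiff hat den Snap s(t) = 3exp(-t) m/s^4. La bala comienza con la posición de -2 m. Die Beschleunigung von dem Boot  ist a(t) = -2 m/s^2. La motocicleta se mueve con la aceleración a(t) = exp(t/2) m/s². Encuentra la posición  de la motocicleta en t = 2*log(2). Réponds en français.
Nous devons trouver l'intégrale de notre équation de l'accélération a(t) = exp(t/2) 2 fois. La primitive de l'accélération est la vitesse. En utilisant v(0) = 2, nous obtenons v(t) = 2·exp(t/2). La primitive de la vitesse, avec x(0) = 4, donne la position: x(t) = 4·exp(t/2). En utilisant x(t) = 4·exp(t/2) et en substituant t = 2*log(2), nous trouvons x = 8.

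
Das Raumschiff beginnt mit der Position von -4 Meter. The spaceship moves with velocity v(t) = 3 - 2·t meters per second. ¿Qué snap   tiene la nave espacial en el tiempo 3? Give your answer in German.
Ausgehend von der Geschwindigkeit v(t) = 3 - 2·t, nehmen wir 3 Ableitungen. Mit d/dt von v(t) finden wir a(t) = -2. Durch Ableiten von der Beschleunigung erhalten wir den Ruck: j(t) = 0. Mit d/dt von j(t) finden wir s(t) = 0. Mit s(t) = 0 und Einsetzen von t = 3, finden wir s = 0.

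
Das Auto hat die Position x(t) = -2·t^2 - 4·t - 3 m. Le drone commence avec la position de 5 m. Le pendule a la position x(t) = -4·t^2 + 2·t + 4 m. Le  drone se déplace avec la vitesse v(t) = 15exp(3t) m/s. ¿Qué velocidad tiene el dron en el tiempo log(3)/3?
Tenemos la velocidad v(t) = 15·exp(3·t). Sustituyendo t = log(3)/3: v(log(3)/3) = 45.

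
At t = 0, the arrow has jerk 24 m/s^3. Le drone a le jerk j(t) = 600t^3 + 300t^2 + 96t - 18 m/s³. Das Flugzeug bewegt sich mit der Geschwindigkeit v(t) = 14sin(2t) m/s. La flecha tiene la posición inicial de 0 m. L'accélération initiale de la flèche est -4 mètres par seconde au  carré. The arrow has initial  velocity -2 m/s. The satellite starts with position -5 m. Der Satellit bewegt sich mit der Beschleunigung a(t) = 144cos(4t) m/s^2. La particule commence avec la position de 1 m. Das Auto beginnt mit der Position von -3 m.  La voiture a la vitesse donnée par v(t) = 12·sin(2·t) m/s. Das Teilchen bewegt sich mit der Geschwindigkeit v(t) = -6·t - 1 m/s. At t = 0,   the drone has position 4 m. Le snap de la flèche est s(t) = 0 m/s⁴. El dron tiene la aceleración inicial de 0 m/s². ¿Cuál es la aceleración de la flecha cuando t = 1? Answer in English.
To solve this, we need to take 2 antiderivatives of our snap equation s(t) = 0. The integral of snap, with j(0) = 24, gives jerk: j(t) = 24. Finding the antiderivative of j(t) and using a(0) = -4: a(t) = 24·t - 4. We have acceleration a(t) = 24·t - 4. Substituting t = 1: a(1) = 20.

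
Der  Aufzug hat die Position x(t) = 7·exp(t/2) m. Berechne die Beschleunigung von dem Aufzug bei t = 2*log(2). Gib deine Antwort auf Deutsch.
Um dies zu lösen, müssen wir 2 Ableitungen unserer Gleichung für die Position x(t) = 7·exp(t/2) nehmen. Mit d/dt von x(t) finden wir v(t) = 7·exp(t/2)/2. Die Ableitung von der Geschwindigkeit ergibt die Beschleunigung: a(t) = 7·exp(t/2)/4. Mit a(t) = 7·exp(t/2)/4 und Einsetzen von t = 2*log(2), finden wir a = 7/2.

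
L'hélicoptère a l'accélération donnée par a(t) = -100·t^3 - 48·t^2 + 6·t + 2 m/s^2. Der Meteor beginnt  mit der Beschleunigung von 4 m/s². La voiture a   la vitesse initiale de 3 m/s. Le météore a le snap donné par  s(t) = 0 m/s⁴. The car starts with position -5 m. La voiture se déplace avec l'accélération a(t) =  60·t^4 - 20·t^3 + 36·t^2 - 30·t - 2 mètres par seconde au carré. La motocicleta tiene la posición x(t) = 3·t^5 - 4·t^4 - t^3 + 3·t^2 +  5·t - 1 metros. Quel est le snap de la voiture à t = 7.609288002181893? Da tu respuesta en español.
Debemos derivar nuestra ecuación de la aceleración a(t) = 60·t^4 - 20·t^3 + 36·t^2 - 30·t - 2 2 veces. La derivada de la aceleración da la sacudida: j(t) = 240·t^3 - 60·t^2 + 72·t - 30. La derivada de la sacudida da el snap: s(t) = 720·t^2 - 120·t + 72. De la ecuación del snap s(t) = 720·t^2 - 120·t + 72, sustituimos t = 7.609288002181893 para obtener s = 40847.7954478457.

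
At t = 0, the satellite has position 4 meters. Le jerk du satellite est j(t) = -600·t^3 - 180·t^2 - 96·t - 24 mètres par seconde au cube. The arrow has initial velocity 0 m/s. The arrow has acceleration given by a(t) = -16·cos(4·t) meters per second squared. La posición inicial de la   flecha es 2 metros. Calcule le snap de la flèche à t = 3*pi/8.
Pour résoudre ceci, nous devons prendre 2 dérivées de notre équation de l'accélération a(t) = -16·cos(4·t). En dérivant l'accélération, nous obtenons le jerk: j(t) = 64·sin(4·t). En dérivant le jerk, nous obtenons le snap: s(t) = 256·cos(4·t). Nous avons le snap s(t) = 256·cos(4·t). En substituant t = 3*pi/8: s(3*pi/8) = 0.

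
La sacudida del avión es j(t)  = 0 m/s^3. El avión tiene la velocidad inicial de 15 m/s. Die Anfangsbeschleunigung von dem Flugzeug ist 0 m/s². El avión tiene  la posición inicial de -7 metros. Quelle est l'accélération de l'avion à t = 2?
Pour résoudre ceci, nous devons prendre 1 intégrale de notre équation du jerk j(t) = 0. La primitive du jerk, avec a(0) = 0, donne l'accélération: a(t) = 0. Nous avons l'accélération a(t) = 0. En substituant t = 2: a(2) = 0.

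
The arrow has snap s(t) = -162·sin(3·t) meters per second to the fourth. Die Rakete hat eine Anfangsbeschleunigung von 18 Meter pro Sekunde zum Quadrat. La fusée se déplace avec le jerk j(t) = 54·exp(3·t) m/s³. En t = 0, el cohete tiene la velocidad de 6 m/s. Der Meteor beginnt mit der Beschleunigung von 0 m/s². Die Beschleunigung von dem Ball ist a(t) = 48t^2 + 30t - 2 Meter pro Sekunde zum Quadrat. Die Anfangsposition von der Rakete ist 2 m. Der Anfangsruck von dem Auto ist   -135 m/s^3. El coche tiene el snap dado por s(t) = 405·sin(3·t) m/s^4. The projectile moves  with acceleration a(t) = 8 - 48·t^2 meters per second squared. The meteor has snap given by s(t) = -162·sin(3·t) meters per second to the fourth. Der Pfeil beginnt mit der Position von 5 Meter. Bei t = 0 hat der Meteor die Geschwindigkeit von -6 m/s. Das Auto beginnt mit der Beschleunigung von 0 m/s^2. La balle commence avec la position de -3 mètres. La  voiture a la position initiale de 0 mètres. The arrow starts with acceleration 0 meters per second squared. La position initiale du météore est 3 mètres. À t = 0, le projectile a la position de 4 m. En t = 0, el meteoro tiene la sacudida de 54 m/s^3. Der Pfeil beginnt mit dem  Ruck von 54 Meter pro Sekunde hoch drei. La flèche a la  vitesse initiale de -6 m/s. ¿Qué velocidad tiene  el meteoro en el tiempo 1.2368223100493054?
Para resolver esto, necesitamos tomar 3 antiderivadas de nuestra ecuación del snap s(t) = -162·sin(3·t). Tomando ∫s(t)dt y aplicando j(0) = 54, encontramos j(t) = 54·cos(3·t). La antiderivada de la sacudida es la aceleración. Usando a(0) = 0, obtenemos a(t) = 18·sin(3·t). Tomando ∫a(t)dt y aplicando v(0) = -6, encontramos v(t) = -6·cos(3·t). De la ecuación de la velocidad v(t) = -6·cos(3·t), sustituimos t = 1.2368223100493054 para obtener v = 5.05504750818233.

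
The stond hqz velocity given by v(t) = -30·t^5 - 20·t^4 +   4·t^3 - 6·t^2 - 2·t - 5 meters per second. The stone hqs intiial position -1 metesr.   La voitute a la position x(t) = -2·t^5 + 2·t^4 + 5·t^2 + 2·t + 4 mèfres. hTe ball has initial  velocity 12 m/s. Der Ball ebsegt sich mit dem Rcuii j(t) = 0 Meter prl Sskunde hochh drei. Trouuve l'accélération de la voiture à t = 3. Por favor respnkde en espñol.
Partiendo de la posición x(t) = -2·t^5 + 2·t^4 + 5·t^2 + 2·t + 4, tomamos 2 derivadas. Tomando d/dt de x(t), encontramos v(t) = -10·t^4 + 8·t^3 + 10·t + 2. Tomando d/dt de v(t), encontramos a(t) = -40·t^3 + 24·t^2 + 10. De la ecuación de la aceleración a(t) = -40·t^3 + 24·t^2 + 10, sustituimos t = 3 para obtener a = -854.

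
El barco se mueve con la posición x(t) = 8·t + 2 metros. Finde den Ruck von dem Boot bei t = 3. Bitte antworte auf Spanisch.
Partiendo de la posición x(t) = 8·t + 2, tomamos 3 derivadas. La derivada de la posición da la velocidad: v(t) = 8. Tomando d/dt de v(t), encontramos a(t) = 0. La derivada de la aceleración da la sacudida: j(t) = 0. Usando j(t) = 0 y sustituyendo t = 3, encontramos j = 0.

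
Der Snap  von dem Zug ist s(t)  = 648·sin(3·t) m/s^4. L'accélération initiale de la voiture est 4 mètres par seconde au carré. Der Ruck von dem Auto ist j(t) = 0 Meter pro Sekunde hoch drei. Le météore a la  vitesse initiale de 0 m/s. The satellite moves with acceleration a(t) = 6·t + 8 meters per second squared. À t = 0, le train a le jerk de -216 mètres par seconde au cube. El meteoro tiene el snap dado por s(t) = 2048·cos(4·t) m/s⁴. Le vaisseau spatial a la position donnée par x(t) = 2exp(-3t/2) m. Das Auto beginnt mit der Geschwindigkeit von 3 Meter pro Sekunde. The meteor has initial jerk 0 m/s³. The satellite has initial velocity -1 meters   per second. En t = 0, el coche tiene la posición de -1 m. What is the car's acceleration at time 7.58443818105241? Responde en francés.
Nous devons trouver l'intégrale de notre équation du jerk j(t) = 0 1 fois. L'intégrale du jerk est l'accélération. En utilisant a(0) = 4, nous obtenons a(t) = 4. De l'équation de l'accélération a(t) = 4, nous substituons t = 7.58443818105241 pour obtenir a = 4.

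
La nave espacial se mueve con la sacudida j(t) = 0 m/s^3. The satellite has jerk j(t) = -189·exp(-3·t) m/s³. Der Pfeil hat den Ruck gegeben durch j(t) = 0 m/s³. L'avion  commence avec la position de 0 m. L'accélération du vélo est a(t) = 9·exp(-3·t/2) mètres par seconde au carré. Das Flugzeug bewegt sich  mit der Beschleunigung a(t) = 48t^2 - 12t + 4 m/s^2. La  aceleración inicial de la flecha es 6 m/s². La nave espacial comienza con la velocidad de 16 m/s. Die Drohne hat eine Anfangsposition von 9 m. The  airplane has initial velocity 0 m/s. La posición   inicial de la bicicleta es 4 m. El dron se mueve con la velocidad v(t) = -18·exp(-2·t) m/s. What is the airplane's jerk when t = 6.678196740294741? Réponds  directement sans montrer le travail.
j(6.678196740294741) = 629.106887068295.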